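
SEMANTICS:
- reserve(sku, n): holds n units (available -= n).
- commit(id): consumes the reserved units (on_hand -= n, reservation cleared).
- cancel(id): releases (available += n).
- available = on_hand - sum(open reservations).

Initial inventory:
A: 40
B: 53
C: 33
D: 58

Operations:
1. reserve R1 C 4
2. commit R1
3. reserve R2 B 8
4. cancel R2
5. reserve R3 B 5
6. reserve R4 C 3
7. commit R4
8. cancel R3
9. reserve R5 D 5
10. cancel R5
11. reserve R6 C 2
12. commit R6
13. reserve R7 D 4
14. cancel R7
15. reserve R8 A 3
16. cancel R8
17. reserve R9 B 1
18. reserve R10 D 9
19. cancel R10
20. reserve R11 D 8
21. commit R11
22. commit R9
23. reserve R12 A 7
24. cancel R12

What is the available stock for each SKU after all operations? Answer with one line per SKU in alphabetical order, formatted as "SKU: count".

Answer: A: 40
B: 52
C: 24
D: 50

Derivation:
Step 1: reserve R1 C 4 -> on_hand[A=40 B=53 C=33 D=58] avail[A=40 B=53 C=29 D=58] open={R1}
Step 2: commit R1 -> on_hand[A=40 B=53 C=29 D=58] avail[A=40 B=53 C=29 D=58] open={}
Step 3: reserve R2 B 8 -> on_hand[A=40 B=53 C=29 D=58] avail[A=40 B=45 C=29 D=58] open={R2}
Step 4: cancel R2 -> on_hand[A=40 B=53 C=29 D=58] avail[A=40 B=53 C=29 D=58] open={}
Step 5: reserve R3 B 5 -> on_hand[A=40 B=53 C=29 D=58] avail[A=40 B=48 C=29 D=58] open={R3}
Step 6: reserve R4 C 3 -> on_hand[A=40 B=53 C=29 D=58] avail[A=40 B=48 C=26 D=58] open={R3,R4}
Step 7: commit R4 -> on_hand[A=40 B=53 C=26 D=58] avail[A=40 B=48 C=26 D=58] open={R3}
Step 8: cancel R3 -> on_hand[A=40 B=53 C=26 D=58] avail[A=40 B=53 C=26 D=58] open={}
Step 9: reserve R5 D 5 -> on_hand[A=40 B=53 C=26 D=58] avail[A=40 B=53 C=26 D=53] open={R5}
Step 10: cancel R5 -> on_hand[A=40 B=53 C=26 D=58] avail[A=40 B=53 C=26 D=58] open={}
Step 11: reserve R6 C 2 -> on_hand[A=40 B=53 C=26 D=58] avail[A=40 B=53 C=24 D=58] open={R6}
Step 12: commit R6 -> on_hand[A=40 B=53 C=24 D=58] avail[A=40 B=53 C=24 D=58] open={}
Step 13: reserve R7 D 4 -> on_hand[A=40 B=53 C=24 D=58] avail[A=40 B=53 C=24 D=54] open={R7}
Step 14: cancel R7 -> on_hand[A=40 B=53 C=24 D=58] avail[A=40 B=53 C=24 D=58] open={}
Step 15: reserve R8 A 3 -> on_hand[A=40 B=53 C=24 D=58] avail[A=37 B=53 C=24 D=58] open={R8}
Step 16: cancel R8 -> on_hand[A=40 B=53 C=24 D=58] avail[A=40 B=53 C=24 D=58] open={}
Step 17: reserve R9 B 1 -> on_hand[A=40 B=53 C=24 D=58] avail[A=40 B=52 C=24 D=58] open={R9}
Step 18: reserve R10 D 9 -> on_hand[A=40 B=53 C=24 D=58] avail[A=40 B=52 C=24 D=49] open={R10,R9}
Step 19: cancel R10 -> on_hand[A=40 B=53 C=24 D=58] avail[A=40 B=52 C=24 D=58] open={R9}
Step 20: reserve R11 D 8 -> on_hand[A=40 B=53 C=24 D=58] avail[A=40 B=52 C=24 D=50] open={R11,R9}
Step 21: commit R11 -> on_hand[A=40 B=53 C=24 D=50] avail[A=40 B=52 C=24 D=50] open={R9}
Step 22: commit R9 -> on_hand[A=40 B=52 C=24 D=50] avail[A=40 B=52 C=24 D=50] open={}
Step 23: reserve R12 A 7 -> on_hand[A=40 B=52 C=24 D=50] avail[A=33 B=52 C=24 D=50] open={R12}
Step 24: cancel R12 -> on_hand[A=40 B=52 C=24 D=50] avail[A=40 B=52 C=24 D=50] open={}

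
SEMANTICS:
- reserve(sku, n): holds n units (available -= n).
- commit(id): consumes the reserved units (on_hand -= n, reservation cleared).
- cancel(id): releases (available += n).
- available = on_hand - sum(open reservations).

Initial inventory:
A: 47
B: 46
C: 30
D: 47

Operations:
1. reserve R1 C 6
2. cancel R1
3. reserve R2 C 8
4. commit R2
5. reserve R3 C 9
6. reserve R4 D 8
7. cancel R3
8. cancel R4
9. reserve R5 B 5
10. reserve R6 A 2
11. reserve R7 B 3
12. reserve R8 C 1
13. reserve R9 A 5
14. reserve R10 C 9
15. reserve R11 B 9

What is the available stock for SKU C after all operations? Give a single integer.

Step 1: reserve R1 C 6 -> on_hand[A=47 B=46 C=30 D=47] avail[A=47 B=46 C=24 D=47] open={R1}
Step 2: cancel R1 -> on_hand[A=47 B=46 C=30 D=47] avail[A=47 B=46 C=30 D=47] open={}
Step 3: reserve R2 C 8 -> on_hand[A=47 B=46 C=30 D=47] avail[A=47 B=46 C=22 D=47] open={R2}
Step 4: commit R2 -> on_hand[A=47 B=46 C=22 D=47] avail[A=47 B=46 C=22 D=47] open={}
Step 5: reserve R3 C 9 -> on_hand[A=47 B=46 C=22 D=47] avail[A=47 B=46 C=13 D=47] open={R3}
Step 6: reserve R4 D 8 -> on_hand[A=47 B=46 C=22 D=47] avail[A=47 B=46 C=13 D=39] open={R3,R4}
Step 7: cancel R3 -> on_hand[A=47 B=46 C=22 D=47] avail[A=47 B=46 C=22 D=39] open={R4}
Step 8: cancel R4 -> on_hand[A=47 B=46 C=22 D=47] avail[A=47 B=46 C=22 D=47] open={}
Step 9: reserve R5 B 5 -> on_hand[A=47 B=46 C=22 D=47] avail[A=47 B=41 C=22 D=47] open={R5}
Step 10: reserve R6 A 2 -> on_hand[A=47 B=46 C=22 D=47] avail[A=45 B=41 C=22 D=47] open={R5,R6}
Step 11: reserve R7 B 3 -> on_hand[A=47 B=46 C=22 D=47] avail[A=45 B=38 C=22 D=47] open={R5,R6,R7}
Step 12: reserve R8 C 1 -> on_hand[A=47 B=46 C=22 D=47] avail[A=45 B=38 C=21 D=47] open={R5,R6,R7,R8}
Step 13: reserve R9 A 5 -> on_hand[A=47 B=46 C=22 D=47] avail[A=40 B=38 C=21 D=47] open={R5,R6,R7,R8,R9}
Step 14: reserve R10 C 9 -> on_hand[A=47 B=46 C=22 D=47] avail[A=40 B=38 C=12 D=47] open={R10,R5,R6,R7,R8,R9}
Step 15: reserve R11 B 9 -> on_hand[A=47 B=46 C=22 D=47] avail[A=40 B=29 C=12 D=47] open={R10,R11,R5,R6,R7,R8,R9}
Final available[C] = 12

Answer: 12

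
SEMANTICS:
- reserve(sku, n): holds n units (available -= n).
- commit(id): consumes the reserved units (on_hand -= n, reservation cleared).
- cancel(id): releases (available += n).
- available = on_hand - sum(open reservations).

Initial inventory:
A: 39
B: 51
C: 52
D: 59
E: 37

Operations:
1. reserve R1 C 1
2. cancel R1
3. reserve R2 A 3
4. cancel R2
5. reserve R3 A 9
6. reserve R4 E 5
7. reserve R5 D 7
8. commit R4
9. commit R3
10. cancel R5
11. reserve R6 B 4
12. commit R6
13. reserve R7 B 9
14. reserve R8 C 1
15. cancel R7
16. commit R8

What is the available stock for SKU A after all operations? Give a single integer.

Step 1: reserve R1 C 1 -> on_hand[A=39 B=51 C=52 D=59 E=37] avail[A=39 B=51 C=51 D=59 E=37] open={R1}
Step 2: cancel R1 -> on_hand[A=39 B=51 C=52 D=59 E=37] avail[A=39 B=51 C=52 D=59 E=37] open={}
Step 3: reserve R2 A 3 -> on_hand[A=39 B=51 C=52 D=59 E=37] avail[A=36 B=51 C=52 D=59 E=37] open={R2}
Step 4: cancel R2 -> on_hand[A=39 B=51 C=52 D=59 E=37] avail[A=39 B=51 C=52 D=59 E=37] open={}
Step 5: reserve R3 A 9 -> on_hand[A=39 B=51 C=52 D=59 E=37] avail[A=30 B=51 C=52 D=59 E=37] open={R3}
Step 6: reserve R4 E 5 -> on_hand[A=39 B=51 C=52 D=59 E=37] avail[A=30 B=51 C=52 D=59 E=32] open={R3,R4}
Step 7: reserve R5 D 7 -> on_hand[A=39 B=51 C=52 D=59 E=37] avail[A=30 B=51 C=52 D=52 E=32] open={R3,R4,R5}
Step 8: commit R4 -> on_hand[A=39 B=51 C=52 D=59 E=32] avail[A=30 B=51 C=52 D=52 E=32] open={R3,R5}
Step 9: commit R3 -> on_hand[A=30 B=51 C=52 D=59 E=32] avail[A=30 B=51 C=52 D=52 E=32] open={R5}
Step 10: cancel R5 -> on_hand[A=30 B=51 C=52 D=59 E=32] avail[A=30 B=51 C=52 D=59 E=32] open={}
Step 11: reserve R6 B 4 -> on_hand[A=30 B=51 C=52 D=59 E=32] avail[A=30 B=47 C=52 D=59 E=32] open={R6}
Step 12: commit R6 -> on_hand[A=30 B=47 C=52 D=59 E=32] avail[A=30 B=47 C=52 D=59 E=32] open={}
Step 13: reserve R7 B 9 -> on_hand[A=30 B=47 C=52 D=59 E=32] avail[A=30 B=38 C=52 D=59 E=32] open={R7}
Step 14: reserve R8 C 1 -> on_hand[A=30 B=47 C=52 D=59 E=32] avail[A=30 B=38 C=51 D=59 E=32] open={R7,R8}
Step 15: cancel R7 -> on_hand[A=30 B=47 C=52 D=59 E=32] avail[A=30 B=47 C=51 D=59 E=32] open={R8}
Step 16: commit R8 -> on_hand[A=30 B=47 C=51 D=59 E=32] avail[A=30 B=47 C=51 D=59 E=32] open={}
Final available[A] = 30

Answer: 30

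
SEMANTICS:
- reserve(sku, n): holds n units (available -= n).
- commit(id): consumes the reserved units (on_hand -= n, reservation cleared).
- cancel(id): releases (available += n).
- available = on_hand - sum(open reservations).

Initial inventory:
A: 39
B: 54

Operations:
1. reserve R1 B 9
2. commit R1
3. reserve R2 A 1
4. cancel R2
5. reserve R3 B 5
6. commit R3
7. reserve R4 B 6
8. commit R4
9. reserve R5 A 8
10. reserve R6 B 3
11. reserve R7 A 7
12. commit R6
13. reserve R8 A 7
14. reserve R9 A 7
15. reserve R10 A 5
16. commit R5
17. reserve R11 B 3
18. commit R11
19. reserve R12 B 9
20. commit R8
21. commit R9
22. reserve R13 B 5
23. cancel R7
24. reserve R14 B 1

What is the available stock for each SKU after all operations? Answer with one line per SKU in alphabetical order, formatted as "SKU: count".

Step 1: reserve R1 B 9 -> on_hand[A=39 B=54] avail[A=39 B=45] open={R1}
Step 2: commit R1 -> on_hand[A=39 B=45] avail[A=39 B=45] open={}
Step 3: reserve R2 A 1 -> on_hand[A=39 B=45] avail[A=38 B=45] open={R2}
Step 4: cancel R2 -> on_hand[A=39 B=45] avail[A=39 B=45] open={}
Step 5: reserve R3 B 5 -> on_hand[A=39 B=45] avail[A=39 B=40] open={R3}
Step 6: commit R3 -> on_hand[A=39 B=40] avail[A=39 B=40] open={}
Step 7: reserve R4 B 6 -> on_hand[A=39 B=40] avail[A=39 B=34] open={R4}
Step 8: commit R4 -> on_hand[A=39 B=34] avail[A=39 B=34] open={}
Step 9: reserve R5 A 8 -> on_hand[A=39 B=34] avail[A=31 B=34] open={R5}
Step 10: reserve R6 B 3 -> on_hand[A=39 B=34] avail[A=31 B=31] open={R5,R6}
Step 11: reserve R7 A 7 -> on_hand[A=39 B=34] avail[A=24 B=31] open={R5,R6,R7}
Step 12: commit R6 -> on_hand[A=39 B=31] avail[A=24 B=31] open={R5,R7}
Step 13: reserve R8 A 7 -> on_hand[A=39 B=31] avail[A=17 B=31] open={R5,R7,R8}
Step 14: reserve R9 A 7 -> on_hand[A=39 B=31] avail[A=10 B=31] open={R5,R7,R8,R9}
Step 15: reserve R10 A 5 -> on_hand[A=39 B=31] avail[A=5 B=31] open={R10,R5,R7,R8,R9}
Step 16: commit R5 -> on_hand[A=31 B=31] avail[A=5 B=31] open={R10,R7,R8,R9}
Step 17: reserve R11 B 3 -> on_hand[A=31 B=31] avail[A=5 B=28] open={R10,R11,R7,R8,R9}
Step 18: commit R11 -> on_hand[A=31 B=28] avail[A=5 B=28] open={R10,R7,R8,R9}
Step 19: reserve R12 B 9 -> on_hand[A=31 B=28] avail[A=5 B=19] open={R10,R12,R7,R8,R9}
Step 20: commit R8 -> on_hand[A=24 B=28] avail[A=5 B=19] open={R10,R12,R7,R9}
Step 21: commit R9 -> on_hand[A=17 B=28] avail[A=5 B=19] open={R10,R12,R7}
Step 22: reserve R13 B 5 -> on_hand[A=17 B=28] avail[A=5 B=14] open={R10,R12,R13,R7}
Step 23: cancel R7 -> on_hand[A=17 B=28] avail[A=12 B=14] open={R10,R12,R13}
Step 24: reserve R14 B 1 -> on_hand[A=17 B=28] avail[A=12 B=13] open={R10,R12,R13,R14}

Answer: A: 12
B: 13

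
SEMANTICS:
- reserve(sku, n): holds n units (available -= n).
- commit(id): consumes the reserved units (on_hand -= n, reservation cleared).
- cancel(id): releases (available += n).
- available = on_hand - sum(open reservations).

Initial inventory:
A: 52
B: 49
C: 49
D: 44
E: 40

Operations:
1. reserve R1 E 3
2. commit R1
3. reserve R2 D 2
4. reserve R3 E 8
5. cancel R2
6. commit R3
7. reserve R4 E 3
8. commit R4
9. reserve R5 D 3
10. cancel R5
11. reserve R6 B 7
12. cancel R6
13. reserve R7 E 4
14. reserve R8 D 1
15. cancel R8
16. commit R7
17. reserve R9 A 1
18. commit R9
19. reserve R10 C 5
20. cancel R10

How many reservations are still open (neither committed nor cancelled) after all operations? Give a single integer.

Step 1: reserve R1 E 3 -> on_hand[A=52 B=49 C=49 D=44 E=40] avail[A=52 B=49 C=49 D=44 E=37] open={R1}
Step 2: commit R1 -> on_hand[A=52 B=49 C=49 D=44 E=37] avail[A=52 B=49 C=49 D=44 E=37] open={}
Step 3: reserve R2 D 2 -> on_hand[A=52 B=49 C=49 D=44 E=37] avail[A=52 B=49 C=49 D=42 E=37] open={R2}
Step 4: reserve R3 E 8 -> on_hand[A=52 B=49 C=49 D=44 E=37] avail[A=52 B=49 C=49 D=42 E=29] open={R2,R3}
Step 5: cancel R2 -> on_hand[A=52 B=49 C=49 D=44 E=37] avail[A=52 B=49 C=49 D=44 E=29] open={R3}
Step 6: commit R3 -> on_hand[A=52 B=49 C=49 D=44 E=29] avail[A=52 B=49 C=49 D=44 E=29] open={}
Step 7: reserve R4 E 3 -> on_hand[A=52 B=49 C=49 D=44 E=29] avail[A=52 B=49 C=49 D=44 E=26] open={R4}
Step 8: commit R4 -> on_hand[A=52 B=49 C=49 D=44 E=26] avail[A=52 B=49 C=49 D=44 E=26] open={}
Step 9: reserve R5 D 3 -> on_hand[A=52 B=49 C=49 D=44 E=26] avail[A=52 B=49 C=49 D=41 E=26] open={R5}
Step 10: cancel R5 -> on_hand[A=52 B=49 C=49 D=44 E=26] avail[A=52 B=49 C=49 D=44 E=26] open={}
Step 11: reserve R6 B 7 -> on_hand[A=52 B=49 C=49 D=44 E=26] avail[A=52 B=42 C=49 D=44 E=26] open={R6}
Step 12: cancel R6 -> on_hand[A=52 B=49 C=49 D=44 E=26] avail[A=52 B=49 C=49 D=44 E=26] open={}
Step 13: reserve R7 E 4 -> on_hand[A=52 B=49 C=49 D=44 E=26] avail[A=52 B=49 C=49 D=44 E=22] open={R7}
Step 14: reserve R8 D 1 -> on_hand[A=52 B=49 C=49 D=44 E=26] avail[A=52 B=49 C=49 D=43 E=22] open={R7,R8}
Step 15: cancel R8 -> on_hand[A=52 B=49 C=49 D=44 E=26] avail[A=52 B=49 C=49 D=44 E=22] open={R7}
Step 16: commit R7 -> on_hand[A=52 B=49 C=49 D=44 E=22] avail[A=52 B=49 C=49 D=44 E=22] open={}
Step 17: reserve R9 A 1 -> on_hand[A=52 B=49 C=49 D=44 E=22] avail[A=51 B=49 C=49 D=44 E=22] open={R9}
Step 18: commit R9 -> on_hand[A=51 B=49 C=49 D=44 E=22] avail[A=51 B=49 C=49 D=44 E=22] open={}
Step 19: reserve R10 C 5 -> on_hand[A=51 B=49 C=49 D=44 E=22] avail[A=51 B=49 C=44 D=44 E=22] open={R10}
Step 20: cancel R10 -> on_hand[A=51 B=49 C=49 D=44 E=22] avail[A=51 B=49 C=49 D=44 E=22] open={}
Open reservations: [] -> 0

Answer: 0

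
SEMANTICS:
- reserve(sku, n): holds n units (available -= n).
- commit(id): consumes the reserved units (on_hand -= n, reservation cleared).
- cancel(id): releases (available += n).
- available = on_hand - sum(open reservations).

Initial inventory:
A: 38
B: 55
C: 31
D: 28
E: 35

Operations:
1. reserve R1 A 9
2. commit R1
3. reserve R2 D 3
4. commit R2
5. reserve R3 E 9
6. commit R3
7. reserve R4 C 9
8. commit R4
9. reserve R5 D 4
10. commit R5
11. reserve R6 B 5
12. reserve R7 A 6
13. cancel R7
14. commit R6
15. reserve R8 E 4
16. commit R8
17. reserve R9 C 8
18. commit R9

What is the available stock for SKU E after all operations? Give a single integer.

Step 1: reserve R1 A 9 -> on_hand[A=38 B=55 C=31 D=28 E=35] avail[A=29 B=55 C=31 D=28 E=35] open={R1}
Step 2: commit R1 -> on_hand[A=29 B=55 C=31 D=28 E=35] avail[A=29 B=55 C=31 D=28 E=35] open={}
Step 3: reserve R2 D 3 -> on_hand[A=29 B=55 C=31 D=28 E=35] avail[A=29 B=55 C=31 D=25 E=35] open={R2}
Step 4: commit R2 -> on_hand[A=29 B=55 C=31 D=25 E=35] avail[A=29 B=55 C=31 D=25 E=35] open={}
Step 5: reserve R3 E 9 -> on_hand[A=29 B=55 C=31 D=25 E=35] avail[A=29 B=55 C=31 D=25 E=26] open={R3}
Step 6: commit R3 -> on_hand[A=29 B=55 C=31 D=25 E=26] avail[A=29 B=55 C=31 D=25 E=26] open={}
Step 7: reserve R4 C 9 -> on_hand[A=29 B=55 C=31 D=25 E=26] avail[A=29 B=55 C=22 D=25 E=26] open={R4}
Step 8: commit R4 -> on_hand[A=29 B=55 C=22 D=25 E=26] avail[A=29 B=55 C=22 D=25 E=26] open={}
Step 9: reserve R5 D 4 -> on_hand[A=29 B=55 C=22 D=25 E=26] avail[A=29 B=55 C=22 D=21 E=26] open={R5}
Step 10: commit R5 -> on_hand[A=29 B=55 C=22 D=21 E=26] avail[A=29 B=55 C=22 D=21 E=26] open={}
Step 11: reserve R6 B 5 -> on_hand[A=29 B=55 C=22 D=21 E=26] avail[A=29 B=50 C=22 D=21 E=26] open={R6}
Step 12: reserve R7 A 6 -> on_hand[A=29 B=55 C=22 D=21 E=26] avail[A=23 B=50 C=22 D=21 E=26] open={R6,R7}
Step 13: cancel R7 -> on_hand[A=29 B=55 C=22 D=21 E=26] avail[A=29 B=50 C=22 D=21 E=26] open={R6}
Step 14: commit R6 -> on_hand[A=29 B=50 C=22 D=21 E=26] avail[A=29 B=50 C=22 D=21 E=26] open={}
Step 15: reserve R8 E 4 -> on_hand[A=29 B=50 C=22 D=21 E=26] avail[A=29 B=50 C=22 D=21 E=22] open={R8}
Step 16: commit R8 -> on_hand[A=29 B=50 C=22 D=21 E=22] avail[A=29 B=50 C=22 D=21 E=22] open={}
Step 17: reserve R9 C 8 -> on_hand[A=29 B=50 C=22 D=21 E=22] avail[A=29 B=50 C=14 D=21 E=22] open={R9}
Step 18: commit R9 -> on_hand[A=29 B=50 C=14 D=21 E=22] avail[A=29 B=50 C=14 D=21 E=22] open={}
Final available[E] = 22

Answer: 22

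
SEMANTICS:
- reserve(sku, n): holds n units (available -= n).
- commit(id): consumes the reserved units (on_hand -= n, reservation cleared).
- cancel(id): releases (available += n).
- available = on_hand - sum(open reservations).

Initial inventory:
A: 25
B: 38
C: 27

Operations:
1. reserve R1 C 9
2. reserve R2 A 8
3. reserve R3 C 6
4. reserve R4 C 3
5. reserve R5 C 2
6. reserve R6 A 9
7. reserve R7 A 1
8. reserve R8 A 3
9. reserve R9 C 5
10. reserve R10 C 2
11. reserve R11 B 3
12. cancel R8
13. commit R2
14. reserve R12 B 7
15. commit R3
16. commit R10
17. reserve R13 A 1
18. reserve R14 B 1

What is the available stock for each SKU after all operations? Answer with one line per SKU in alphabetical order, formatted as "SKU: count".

Step 1: reserve R1 C 9 -> on_hand[A=25 B=38 C=27] avail[A=25 B=38 C=18] open={R1}
Step 2: reserve R2 A 8 -> on_hand[A=25 B=38 C=27] avail[A=17 B=38 C=18] open={R1,R2}
Step 3: reserve R3 C 6 -> on_hand[A=25 B=38 C=27] avail[A=17 B=38 C=12] open={R1,R2,R3}
Step 4: reserve R4 C 3 -> on_hand[A=25 B=38 C=27] avail[A=17 B=38 C=9] open={R1,R2,R3,R4}
Step 5: reserve R5 C 2 -> on_hand[A=25 B=38 C=27] avail[A=17 B=38 C=7] open={R1,R2,R3,R4,R5}
Step 6: reserve R6 A 9 -> on_hand[A=25 B=38 C=27] avail[A=8 B=38 C=7] open={R1,R2,R3,R4,R5,R6}
Step 7: reserve R7 A 1 -> on_hand[A=25 B=38 C=27] avail[A=7 B=38 C=7] open={R1,R2,R3,R4,R5,R6,R7}
Step 8: reserve R8 A 3 -> on_hand[A=25 B=38 C=27] avail[A=4 B=38 C=7] open={R1,R2,R3,R4,R5,R6,R7,R8}
Step 9: reserve R9 C 5 -> on_hand[A=25 B=38 C=27] avail[A=4 B=38 C=2] open={R1,R2,R3,R4,R5,R6,R7,R8,R9}
Step 10: reserve R10 C 2 -> on_hand[A=25 B=38 C=27] avail[A=4 B=38 C=0] open={R1,R10,R2,R3,R4,R5,R6,R7,R8,R9}
Step 11: reserve R11 B 3 -> on_hand[A=25 B=38 C=27] avail[A=4 B=35 C=0] open={R1,R10,R11,R2,R3,R4,R5,R6,R7,R8,R9}
Step 12: cancel R8 -> on_hand[A=25 B=38 C=27] avail[A=7 B=35 C=0] open={R1,R10,R11,R2,R3,R4,R5,R6,R7,R9}
Step 13: commit R2 -> on_hand[A=17 B=38 C=27] avail[A=7 B=35 C=0] open={R1,R10,R11,R3,R4,R5,R6,R7,R9}
Step 14: reserve R12 B 7 -> on_hand[A=17 B=38 C=27] avail[A=7 B=28 C=0] open={R1,R10,R11,R12,R3,R4,R5,R6,R7,R9}
Step 15: commit R3 -> on_hand[A=17 B=38 C=21] avail[A=7 B=28 C=0] open={R1,R10,R11,R12,R4,R5,R6,R7,R9}
Step 16: commit R10 -> on_hand[A=17 B=38 C=19] avail[A=7 B=28 C=0] open={R1,R11,R12,R4,R5,R6,R7,R9}
Step 17: reserve R13 A 1 -> on_hand[A=17 B=38 C=19] avail[A=6 B=28 C=0] open={R1,R11,R12,R13,R4,R5,R6,R7,R9}
Step 18: reserve R14 B 1 -> on_hand[A=17 B=38 C=19] avail[A=6 B=27 C=0] open={R1,R11,R12,R13,R14,R4,R5,R6,R7,R9}

Answer: A: 6
B: 27
C: 0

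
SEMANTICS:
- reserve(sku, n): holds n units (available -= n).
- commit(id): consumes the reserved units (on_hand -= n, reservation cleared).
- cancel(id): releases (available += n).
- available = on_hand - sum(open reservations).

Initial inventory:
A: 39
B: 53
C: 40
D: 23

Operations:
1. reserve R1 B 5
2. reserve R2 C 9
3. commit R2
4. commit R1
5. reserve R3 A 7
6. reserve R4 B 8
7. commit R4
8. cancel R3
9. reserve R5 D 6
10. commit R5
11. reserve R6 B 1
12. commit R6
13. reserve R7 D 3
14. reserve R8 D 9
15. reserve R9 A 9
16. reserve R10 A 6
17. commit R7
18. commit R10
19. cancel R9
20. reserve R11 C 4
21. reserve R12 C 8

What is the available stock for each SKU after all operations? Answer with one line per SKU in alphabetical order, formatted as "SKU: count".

Answer: A: 33
B: 39
C: 19
D: 5

Derivation:
Step 1: reserve R1 B 5 -> on_hand[A=39 B=53 C=40 D=23] avail[A=39 B=48 C=40 D=23] open={R1}
Step 2: reserve R2 C 9 -> on_hand[A=39 B=53 C=40 D=23] avail[A=39 B=48 C=31 D=23] open={R1,R2}
Step 3: commit R2 -> on_hand[A=39 B=53 C=31 D=23] avail[A=39 B=48 C=31 D=23] open={R1}
Step 4: commit R1 -> on_hand[A=39 B=48 C=31 D=23] avail[A=39 B=48 C=31 D=23] open={}
Step 5: reserve R3 A 7 -> on_hand[A=39 B=48 C=31 D=23] avail[A=32 B=48 C=31 D=23] open={R3}
Step 6: reserve R4 B 8 -> on_hand[A=39 B=48 C=31 D=23] avail[A=32 B=40 C=31 D=23] open={R3,R4}
Step 7: commit R4 -> on_hand[A=39 B=40 C=31 D=23] avail[A=32 B=40 C=31 D=23] open={R3}
Step 8: cancel R3 -> on_hand[A=39 B=40 C=31 D=23] avail[A=39 B=40 C=31 D=23] open={}
Step 9: reserve R5 D 6 -> on_hand[A=39 B=40 C=31 D=23] avail[A=39 B=40 C=31 D=17] open={R5}
Step 10: commit R5 -> on_hand[A=39 B=40 C=31 D=17] avail[A=39 B=40 C=31 D=17] open={}
Step 11: reserve R6 B 1 -> on_hand[A=39 B=40 C=31 D=17] avail[A=39 B=39 C=31 D=17] open={R6}
Step 12: commit R6 -> on_hand[A=39 B=39 C=31 D=17] avail[A=39 B=39 C=31 D=17] open={}
Step 13: reserve R7 D 3 -> on_hand[A=39 B=39 C=31 D=17] avail[A=39 B=39 C=31 D=14] open={R7}
Step 14: reserve R8 D 9 -> on_hand[A=39 B=39 C=31 D=17] avail[A=39 B=39 C=31 D=5] open={R7,R8}
Step 15: reserve R9 A 9 -> on_hand[A=39 B=39 C=31 D=17] avail[A=30 B=39 C=31 D=5] open={R7,R8,R9}
Step 16: reserve R10 A 6 -> on_hand[A=39 B=39 C=31 D=17] avail[A=24 B=39 C=31 D=5] open={R10,R7,R8,R9}
Step 17: commit R7 -> on_hand[A=39 B=39 C=31 D=14] avail[A=24 B=39 C=31 D=5] open={R10,R8,R9}
Step 18: commit R10 -> on_hand[A=33 B=39 C=31 D=14] avail[A=24 B=39 C=31 D=5] open={R8,R9}
Step 19: cancel R9 -> on_hand[A=33 B=39 C=31 D=14] avail[A=33 B=39 C=31 D=5] open={R8}
Step 20: reserve R11 C 4 -> on_hand[A=33 B=39 C=31 D=14] avail[A=33 B=39 C=27 D=5] open={R11,R8}
Step 21: reserve R12 C 8 -> on_hand[A=33 B=39 C=31 D=14] avail[A=33 B=39 C=19 D=5] open={R11,R12,R8}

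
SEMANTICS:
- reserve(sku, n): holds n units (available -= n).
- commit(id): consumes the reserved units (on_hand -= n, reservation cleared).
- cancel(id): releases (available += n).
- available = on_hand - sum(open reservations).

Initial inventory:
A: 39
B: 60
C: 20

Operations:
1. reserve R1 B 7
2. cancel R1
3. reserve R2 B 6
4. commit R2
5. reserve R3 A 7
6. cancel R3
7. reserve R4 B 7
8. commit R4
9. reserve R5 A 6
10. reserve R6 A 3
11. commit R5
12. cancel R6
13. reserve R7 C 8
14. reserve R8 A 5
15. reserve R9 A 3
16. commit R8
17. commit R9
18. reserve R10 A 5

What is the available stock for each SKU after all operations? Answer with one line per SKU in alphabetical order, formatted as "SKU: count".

Step 1: reserve R1 B 7 -> on_hand[A=39 B=60 C=20] avail[A=39 B=53 C=20] open={R1}
Step 2: cancel R1 -> on_hand[A=39 B=60 C=20] avail[A=39 B=60 C=20] open={}
Step 3: reserve R2 B 6 -> on_hand[A=39 B=60 C=20] avail[A=39 B=54 C=20] open={R2}
Step 4: commit R2 -> on_hand[A=39 B=54 C=20] avail[A=39 B=54 C=20] open={}
Step 5: reserve R3 A 7 -> on_hand[A=39 B=54 C=20] avail[A=32 B=54 C=20] open={R3}
Step 6: cancel R3 -> on_hand[A=39 B=54 C=20] avail[A=39 B=54 C=20] open={}
Step 7: reserve R4 B 7 -> on_hand[A=39 B=54 C=20] avail[A=39 B=47 C=20] open={R4}
Step 8: commit R4 -> on_hand[A=39 B=47 C=20] avail[A=39 B=47 C=20] open={}
Step 9: reserve R5 A 6 -> on_hand[A=39 B=47 C=20] avail[A=33 B=47 C=20] open={R5}
Step 10: reserve R6 A 3 -> on_hand[A=39 B=47 C=20] avail[A=30 B=47 C=20] open={R5,R6}
Step 11: commit R5 -> on_hand[A=33 B=47 C=20] avail[A=30 B=47 C=20] open={R6}
Step 12: cancel R6 -> on_hand[A=33 B=47 C=20] avail[A=33 B=47 C=20] open={}
Step 13: reserve R7 C 8 -> on_hand[A=33 B=47 C=20] avail[A=33 B=47 C=12] open={R7}
Step 14: reserve R8 A 5 -> on_hand[A=33 B=47 C=20] avail[A=28 B=47 C=12] open={R7,R8}
Step 15: reserve R9 A 3 -> on_hand[A=33 B=47 C=20] avail[A=25 B=47 C=12] open={R7,R8,R9}
Step 16: commit R8 -> on_hand[A=28 B=47 C=20] avail[A=25 B=47 C=12] open={R7,R9}
Step 17: commit R9 -> on_hand[A=25 B=47 C=20] avail[A=25 B=47 C=12] open={R7}
Step 18: reserve R10 A 5 -> on_hand[A=25 B=47 C=20] avail[A=20 B=47 C=12] open={R10,R7}

Answer: A: 20
B: 47
C: 12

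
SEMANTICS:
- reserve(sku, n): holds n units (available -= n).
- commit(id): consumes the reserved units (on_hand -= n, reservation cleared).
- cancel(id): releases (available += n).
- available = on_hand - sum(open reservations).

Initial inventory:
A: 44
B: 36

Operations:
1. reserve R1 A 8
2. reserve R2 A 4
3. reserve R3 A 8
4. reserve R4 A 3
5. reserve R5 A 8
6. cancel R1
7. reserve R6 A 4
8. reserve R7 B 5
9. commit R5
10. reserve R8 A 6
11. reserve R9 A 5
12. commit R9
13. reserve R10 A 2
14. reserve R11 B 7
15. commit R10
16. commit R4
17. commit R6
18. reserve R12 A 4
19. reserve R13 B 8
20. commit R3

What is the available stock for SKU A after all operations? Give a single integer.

Step 1: reserve R1 A 8 -> on_hand[A=44 B=36] avail[A=36 B=36] open={R1}
Step 2: reserve R2 A 4 -> on_hand[A=44 B=36] avail[A=32 B=36] open={R1,R2}
Step 3: reserve R3 A 8 -> on_hand[A=44 B=36] avail[A=24 B=36] open={R1,R2,R3}
Step 4: reserve R4 A 3 -> on_hand[A=44 B=36] avail[A=21 B=36] open={R1,R2,R3,R4}
Step 5: reserve R5 A 8 -> on_hand[A=44 B=36] avail[A=13 B=36] open={R1,R2,R3,R4,R5}
Step 6: cancel R1 -> on_hand[A=44 B=36] avail[A=21 B=36] open={R2,R3,R4,R5}
Step 7: reserve R6 A 4 -> on_hand[A=44 B=36] avail[A=17 B=36] open={R2,R3,R4,R5,R6}
Step 8: reserve R7 B 5 -> on_hand[A=44 B=36] avail[A=17 B=31] open={R2,R3,R4,R5,R6,R7}
Step 9: commit R5 -> on_hand[A=36 B=36] avail[A=17 B=31] open={R2,R3,R4,R6,R7}
Step 10: reserve R8 A 6 -> on_hand[A=36 B=36] avail[A=11 B=31] open={R2,R3,R4,R6,R7,R8}
Step 11: reserve R9 A 5 -> on_hand[A=36 B=36] avail[A=6 B=31] open={R2,R3,R4,R6,R7,R8,R9}
Step 12: commit R9 -> on_hand[A=31 B=36] avail[A=6 B=31] open={R2,R3,R4,R6,R7,R8}
Step 13: reserve R10 A 2 -> on_hand[A=31 B=36] avail[A=4 B=31] open={R10,R2,R3,R4,R6,R7,R8}
Step 14: reserve R11 B 7 -> on_hand[A=31 B=36] avail[A=4 B=24] open={R10,R11,R2,R3,R4,R6,R7,R8}
Step 15: commit R10 -> on_hand[A=29 B=36] avail[A=4 B=24] open={R11,R2,R3,R4,R6,R7,R8}
Step 16: commit R4 -> on_hand[A=26 B=36] avail[A=4 B=24] open={R11,R2,R3,R6,R7,R8}
Step 17: commit R6 -> on_hand[A=22 B=36] avail[A=4 B=24] open={R11,R2,R3,R7,R8}
Step 18: reserve R12 A 4 -> on_hand[A=22 B=36] avail[A=0 B=24] open={R11,R12,R2,R3,R7,R8}
Step 19: reserve R13 B 8 -> on_hand[A=22 B=36] avail[A=0 B=16] open={R11,R12,R13,R2,R3,R7,R8}
Step 20: commit R3 -> on_hand[A=14 B=36] avail[A=0 B=16] open={R11,R12,R13,R2,R7,R8}
Final available[A] = 0

Answer: 0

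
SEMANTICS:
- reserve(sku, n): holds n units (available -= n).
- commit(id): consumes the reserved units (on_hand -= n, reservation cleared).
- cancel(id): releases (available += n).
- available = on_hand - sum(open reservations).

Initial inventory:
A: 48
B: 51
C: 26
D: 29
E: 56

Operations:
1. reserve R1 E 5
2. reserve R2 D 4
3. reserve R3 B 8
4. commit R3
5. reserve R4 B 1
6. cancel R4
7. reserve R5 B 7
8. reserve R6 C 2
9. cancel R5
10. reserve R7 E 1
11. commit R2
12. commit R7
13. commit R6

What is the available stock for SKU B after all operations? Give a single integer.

Answer: 43

Derivation:
Step 1: reserve R1 E 5 -> on_hand[A=48 B=51 C=26 D=29 E=56] avail[A=48 B=51 C=26 D=29 E=51] open={R1}
Step 2: reserve R2 D 4 -> on_hand[A=48 B=51 C=26 D=29 E=56] avail[A=48 B=51 C=26 D=25 E=51] open={R1,R2}
Step 3: reserve R3 B 8 -> on_hand[A=48 B=51 C=26 D=29 E=56] avail[A=48 B=43 C=26 D=25 E=51] open={R1,R2,R3}
Step 4: commit R3 -> on_hand[A=48 B=43 C=26 D=29 E=56] avail[A=48 B=43 C=26 D=25 E=51] open={R1,R2}
Step 5: reserve R4 B 1 -> on_hand[A=48 B=43 C=26 D=29 E=56] avail[A=48 B=42 C=26 D=25 E=51] open={R1,R2,R4}
Step 6: cancel R4 -> on_hand[A=48 B=43 C=26 D=29 E=56] avail[A=48 B=43 C=26 D=25 E=51] open={R1,R2}
Step 7: reserve R5 B 7 -> on_hand[A=48 B=43 C=26 D=29 E=56] avail[A=48 B=36 C=26 D=25 E=51] open={R1,R2,R5}
Step 8: reserve R6 C 2 -> on_hand[A=48 B=43 C=26 D=29 E=56] avail[A=48 B=36 C=24 D=25 E=51] open={R1,R2,R5,R6}
Step 9: cancel R5 -> on_hand[A=48 B=43 C=26 D=29 E=56] avail[A=48 B=43 C=24 D=25 E=51] open={R1,R2,R6}
Step 10: reserve R7 E 1 -> on_hand[A=48 B=43 C=26 D=29 E=56] avail[A=48 B=43 C=24 D=25 E=50] open={R1,R2,R6,R7}
Step 11: commit R2 -> on_hand[A=48 B=43 C=26 D=25 E=56] avail[A=48 B=43 C=24 D=25 E=50] open={R1,R6,R7}
Step 12: commit R7 -> on_hand[A=48 B=43 C=26 D=25 E=55] avail[A=48 B=43 C=24 D=25 E=50] open={R1,R6}
Step 13: commit R6 -> on_hand[A=48 B=43 C=24 D=25 E=55] avail[A=48 B=43 C=24 D=25 E=50] open={R1}
Final available[B] = 43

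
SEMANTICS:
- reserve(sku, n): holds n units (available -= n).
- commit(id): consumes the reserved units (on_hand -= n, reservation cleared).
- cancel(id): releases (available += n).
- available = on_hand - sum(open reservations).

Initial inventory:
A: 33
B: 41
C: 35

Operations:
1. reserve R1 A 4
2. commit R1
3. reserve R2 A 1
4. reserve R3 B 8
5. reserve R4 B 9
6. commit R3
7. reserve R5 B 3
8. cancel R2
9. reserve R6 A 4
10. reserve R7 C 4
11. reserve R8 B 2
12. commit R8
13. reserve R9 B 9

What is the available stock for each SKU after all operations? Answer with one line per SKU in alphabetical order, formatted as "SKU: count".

Step 1: reserve R1 A 4 -> on_hand[A=33 B=41 C=35] avail[A=29 B=41 C=35] open={R1}
Step 2: commit R1 -> on_hand[A=29 B=41 C=35] avail[A=29 B=41 C=35] open={}
Step 3: reserve R2 A 1 -> on_hand[A=29 B=41 C=35] avail[A=28 B=41 C=35] open={R2}
Step 4: reserve R3 B 8 -> on_hand[A=29 B=41 C=35] avail[A=28 B=33 C=35] open={R2,R3}
Step 5: reserve R4 B 9 -> on_hand[A=29 B=41 C=35] avail[A=28 B=24 C=35] open={R2,R3,R4}
Step 6: commit R3 -> on_hand[A=29 B=33 C=35] avail[A=28 B=24 C=35] open={R2,R4}
Step 7: reserve R5 B 3 -> on_hand[A=29 B=33 C=35] avail[A=28 B=21 C=35] open={R2,R4,R5}
Step 8: cancel R2 -> on_hand[A=29 B=33 C=35] avail[A=29 B=21 C=35] open={R4,R5}
Step 9: reserve R6 A 4 -> on_hand[A=29 B=33 C=35] avail[A=25 B=21 C=35] open={R4,R5,R6}
Step 10: reserve R7 C 4 -> on_hand[A=29 B=33 C=35] avail[A=25 B=21 C=31] open={R4,R5,R6,R7}
Step 11: reserve R8 B 2 -> on_hand[A=29 B=33 C=35] avail[A=25 B=19 C=31] open={R4,R5,R6,R7,R8}
Step 12: commit R8 -> on_hand[A=29 B=31 C=35] avail[A=25 B=19 C=31] open={R4,R5,R6,R7}
Step 13: reserve R9 B 9 -> on_hand[A=29 B=31 C=35] avail[A=25 B=10 C=31] open={R4,R5,R6,R7,R9}

Answer: A: 25
B: 10
C: 31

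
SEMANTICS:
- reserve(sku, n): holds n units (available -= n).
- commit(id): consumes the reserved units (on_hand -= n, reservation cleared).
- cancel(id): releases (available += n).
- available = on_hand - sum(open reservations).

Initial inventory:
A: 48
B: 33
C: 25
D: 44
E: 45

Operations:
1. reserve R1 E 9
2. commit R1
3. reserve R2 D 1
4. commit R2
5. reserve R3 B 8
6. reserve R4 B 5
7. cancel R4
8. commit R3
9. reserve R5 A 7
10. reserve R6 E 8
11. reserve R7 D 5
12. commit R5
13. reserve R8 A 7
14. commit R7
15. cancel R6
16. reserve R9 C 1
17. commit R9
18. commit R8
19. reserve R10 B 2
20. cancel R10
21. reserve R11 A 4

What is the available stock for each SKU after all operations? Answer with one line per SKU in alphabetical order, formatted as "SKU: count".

Step 1: reserve R1 E 9 -> on_hand[A=48 B=33 C=25 D=44 E=45] avail[A=48 B=33 C=25 D=44 E=36] open={R1}
Step 2: commit R1 -> on_hand[A=48 B=33 C=25 D=44 E=36] avail[A=48 B=33 C=25 D=44 E=36] open={}
Step 3: reserve R2 D 1 -> on_hand[A=48 B=33 C=25 D=44 E=36] avail[A=48 B=33 C=25 D=43 E=36] open={R2}
Step 4: commit R2 -> on_hand[A=48 B=33 C=25 D=43 E=36] avail[A=48 B=33 C=25 D=43 E=36] open={}
Step 5: reserve R3 B 8 -> on_hand[A=48 B=33 C=25 D=43 E=36] avail[A=48 B=25 C=25 D=43 E=36] open={R3}
Step 6: reserve R4 B 5 -> on_hand[A=48 B=33 C=25 D=43 E=36] avail[A=48 B=20 C=25 D=43 E=36] open={R3,R4}
Step 7: cancel R4 -> on_hand[A=48 B=33 C=25 D=43 E=36] avail[A=48 B=25 C=25 D=43 E=36] open={R3}
Step 8: commit R3 -> on_hand[A=48 B=25 C=25 D=43 E=36] avail[A=48 B=25 C=25 D=43 E=36] open={}
Step 9: reserve R5 A 7 -> on_hand[A=48 B=25 C=25 D=43 E=36] avail[A=41 B=25 C=25 D=43 E=36] open={R5}
Step 10: reserve R6 E 8 -> on_hand[A=48 B=25 C=25 D=43 E=36] avail[A=41 B=25 C=25 D=43 E=28] open={R5,R6}
Step 11: reserve R7 D 5 -> on_hand[A=48 B=25 C=25 D=43 E=36] avail[A=41 B=25 C=25 D=38 E=28] open={R5,R6,R7}
Step 12: commit R5 -> on_hand[A=41 B=25 C=25 D=43 E=36] avail[A=41 B=25 C=25 D=38 E=28] open={R6,R7}
Step 13: reserve R8 A 7 -> on_hand[A=41 B=25 C=25 D=43 E=36] avail[A=34 B=25 C=25 D=38 E=28] open={R6,R7,R8}
Step 14: commit R7 -> on_hand[A=41 B=25 C=25 D=38 E=36] avail[A=34 B=25 C=25 D=38 E=28] open={R6,R8}
Step 15: cancel R6 -> on_hand[A=41 B=25 C=25 D=38 E=36] avail[A=34 B=25 C=25 D=38 E=36] open={R8}
Step 16: reserve R9 C 1 -> on_hand[A=41 B=25 C=25 D=38 E=36] avail[A=34 B=25 C=24 D=38 E=36] open={R8,R9}
Step 17: commit R9 -> on_hand[A=41 B=25 C=24 D=38 E=36] avail[A=34 B=25 C=24 D=38 E=36] open={R8}
Step 18: commit R8 -> on_hand[A=34 B=25 C=24 D=38 E=36] avail[A=34 B=25 C=24 D=38 E=36] open={}
Step 19: reserve R10 B 2 -> on_hand[A=34 B=25 C=24 D=38 E=36] avail[A=34 B=23 C=24 D=38 E=36] open={R10}
Step 20: cancel R10 -> on_hand[A=34 B=25 C=24 D=38 E=36] avail[A=34 B=25 C=24 D=38 E=36] open={}
Step 21: reserve R11 A 4 -> on_hand[A=34 B=25 C=24 D=38 E=36] avail[A=30 B=25 C=24 D=38 E=36] open={R11}

Answer: A: 30
B: 25
C: 24
D: 38
E: 36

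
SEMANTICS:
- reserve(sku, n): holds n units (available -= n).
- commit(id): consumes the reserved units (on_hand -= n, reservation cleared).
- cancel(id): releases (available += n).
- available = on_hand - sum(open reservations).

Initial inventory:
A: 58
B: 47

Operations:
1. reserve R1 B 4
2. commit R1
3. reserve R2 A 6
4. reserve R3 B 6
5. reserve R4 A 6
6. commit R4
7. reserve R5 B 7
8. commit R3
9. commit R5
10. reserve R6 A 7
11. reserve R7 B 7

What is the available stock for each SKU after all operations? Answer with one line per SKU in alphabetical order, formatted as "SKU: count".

Step 1: reserve R1 B 4 -> on_hand[A=58 B=47] avail[A=58 B=43] open={R1}
Step 2: commit R1 -> on_hand[A=58 B=43] avail[A=58 B=43] open={}
Step 3: reserve R2 A 6 -> on_hand[A=58 B=43] avail[A=52 B=43] open={R2}
Step 4: reserve R3 B 6 -> on_hand[A=58 B=43] avail[A=52 B=37] open={R2,R3}
Step 5: reserve R4 A 6 -> on_hand[A=58 B=43] avail[A=46 B=37] open={R2,R3,R4}
Step 6: commit R4 -> on_hand[A=52 B=43] avail[A=46 B=37] open={R2,R3}
Step 7: reserve R5 B 7 -> on_hand[A=52 B=43] avail[A=46 B=30] open={R2,R3,R5}
Step 8: commit R3 -> on_hand[A=52 B=37] avail[A=46 B=30] open={R2,R5}
Step 9: commit R5 -> on_hand[A=52 B=30] avail[A=46 B=30] open={R2}
Step 10: reserve R6 A 7 -> on_hand[A=52 B=30] avail[A=39 B=30] open={R2,R6}
Step 11: reserve R7 B 7 -> on_hand[A=52 B=30] avail[A=39 B=23] open={R2,R6,R7}

Answer: A: 39
B: 23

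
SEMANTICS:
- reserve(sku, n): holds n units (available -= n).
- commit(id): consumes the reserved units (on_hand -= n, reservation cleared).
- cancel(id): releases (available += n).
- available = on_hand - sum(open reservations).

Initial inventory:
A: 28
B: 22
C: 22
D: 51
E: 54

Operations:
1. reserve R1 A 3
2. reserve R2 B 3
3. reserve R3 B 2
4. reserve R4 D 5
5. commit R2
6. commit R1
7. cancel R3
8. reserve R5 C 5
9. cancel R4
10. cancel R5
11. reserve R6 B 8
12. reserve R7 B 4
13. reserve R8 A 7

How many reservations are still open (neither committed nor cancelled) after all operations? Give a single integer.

Step 1: reserve R1 A 3 -> on_hand[A=28 B=22 C=22 D=51 E=54] avail[A=25 B=22 C=22 D=51 E=54] open={R1}
Step 2: reserve R2 B 3 -> on_hand[A=28 B=22 C=22 D=51 E=54] avail[A=25 B=19 C=22 D=51 E=54] open={R1,R2}
Step 3: reserve R3 B 2 -> on_hand[A=28 B=22 C=22 D=51 E=54] avail[A=25 B=17 C=22 D=51 E=54] open={R1,R2,R3}
Step 4: reserve R4 D 5 -> on_hand[A=28 B=22 C=22 D=51 E=54] avail[A=25 B=17 C=22 D=46 E=54] open={R1,R2,R3,R4}
Step 5: commit R2 -> on_hand[A=28 B=19 C=22 D=51 E=54] avail[A=25 B=17 C=22 D=46 E=54] open={R1,R3,R4}
Step 6: commit R1 -> on_hand[A=25 B=19 C=22 D=51 E=54] avail[A=25 B=17 C=22 D=46 E=54] open={R3,R4}
Step 7: cancel R3 -> on_hand[A=25 B=19 C=22 D=51 E=54] avail[A=25 B=19 C=22 D=46 E=54] open={R4}
Step 8: reserve R5 C 5 -> on_hand[A=25 B=19 C=22 D=51 E=54] avail[A=25 B=19 C=17 D=46 E=54] open={R4,R5}
Step 9: cancel R4 -> on_hand[A=25 B=19 C=22 D=51 E=54] avail[A=25 B=19 C=17 D=51 E=54] open={R5}
Step 10: cancel R5 -> on_hand[A=25 B=19 C=22 D=51 E=54] avail[A=25 B=19 C=22 D=51 E=54] open={}
Step 11: reserve R6 B 8 -> on_hand[A=25 B=19 C=22 D=51 E=54] avail[A=25 B=11 C=22 D=51 E=54] open={R6}
Step 12: reserve R7 B 4 -> on_hand[A=25 B=19 C=22 D=51 E=54] avail[A=25 B=7 C=22 D=51 E=54] open={R6,R7}
Step 13: reserve R8 A 7 -> on_hand[A=25 B=19 C=22 D=51 E=54] avail[A=18 B=7 C=22 D=51 E=54] open={R6,R7,R8}
Open reservations: ['R6', 'R7', 'R8'] -> 3

Answer: 3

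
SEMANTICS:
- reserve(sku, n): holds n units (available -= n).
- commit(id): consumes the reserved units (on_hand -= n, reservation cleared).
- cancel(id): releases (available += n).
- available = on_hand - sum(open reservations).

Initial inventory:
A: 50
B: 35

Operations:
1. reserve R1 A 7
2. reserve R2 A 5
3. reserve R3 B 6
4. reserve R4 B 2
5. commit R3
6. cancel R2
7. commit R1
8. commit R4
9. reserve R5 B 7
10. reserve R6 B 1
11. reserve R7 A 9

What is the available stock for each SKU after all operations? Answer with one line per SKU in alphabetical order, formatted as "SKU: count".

Answer: A: 34
B: 19

Derivation:
Step 1: reserve R1 A 7 -> on_hand[A=50 B=35] avail[A=43 B=35] open={R1}
Step 2: reserve R2 A 5 -> on_hand[A=50 B=35] avail[A=38 B=35] open={R1,R2}
Step 3: reserve R3 B 6 -> on_hand[A=50 B=35] avail[A=38 B=29] open={R1,R2,R3}
Step 4: reserve R4 B 2 -> on_hand[A=50 B=35] avail[A=38 B=27] open={R1,R2,R3,R4}
Step 5: commit R3 -> on_hand[A=50 B=29] avail[A=38 B=27] open={R1,R2,R4}
Step 6: cancel R2 -> on_hand[A=50 B=29] avail[A=43 B=27] open={R1,R4}
Step 7: commit R1 -> on_hand[A=43 B=29] avail[A=43 B=27] open={R4}
Step 8: commit R4 -> on_hand[A=43 B=27] avail[A=43 B=27] open={}
Step 9: reserve R5 B 7 -> on_hand[A=43 B=27] avail[A=43 B=20] open={R5}
Step 10: reserve R6 B 1 -> on_hand[A=43 B=27] avail[A=43 B=19] open={R5,R6}
Step 11: reserve R7 A 9 -> on_hand[A=43 B=27] avail[A=34 B=19] open={R5,R6,R7}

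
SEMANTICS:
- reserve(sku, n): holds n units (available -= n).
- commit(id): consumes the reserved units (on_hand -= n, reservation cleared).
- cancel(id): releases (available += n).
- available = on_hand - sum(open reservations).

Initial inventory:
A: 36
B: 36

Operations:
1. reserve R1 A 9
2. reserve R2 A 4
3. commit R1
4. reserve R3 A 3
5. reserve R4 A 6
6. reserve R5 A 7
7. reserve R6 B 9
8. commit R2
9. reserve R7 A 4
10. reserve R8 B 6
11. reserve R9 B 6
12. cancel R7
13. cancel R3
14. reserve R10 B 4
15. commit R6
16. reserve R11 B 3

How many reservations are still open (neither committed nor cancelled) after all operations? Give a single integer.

Step 1: reserve R1 A 9 -> on_hand[A=36 B=36] avail[A=27 B=36] open={R1}
Step 2: reserve R2 A 4 -> on_hand[A=36 B=36] avail[A=23 B=36] open={R1,R2}
Step 3: commit R1 -> on_hand[A=27 B=36] avail[A=23 B=36] open={R2}
Step 4: reserve R3 A 3 -> on_hand[A=27 B=36] avail[A=20 B=36] open={R2,R3}
Step 5: reserve R4 A 6 -> on_hand[A=27 B=36] avail[A=14 B=36] open={R2,R3,R4}
Step 6: reserve R5 A 7 -> on_hand[A=27 B=36] avail[A=7 B=36] open={R2,R3,R4,R5}
Step 7: reserve R6 B 9 -> on_hand[A=27 B=36] avail[A=7 B=27] open={R2,R3,R4,R5,R6}
Step 8: commit R2 -> on_hand[A=23 B=36] avail[A=7 B=27] open={R3,R4,R5,R6}
Step 9: reserve R7 A 4 -> on_hand[A=23 B=36] avail[A=3 B=27] open={R3,R4,R5,R6,R7}
Step 10: reserve R8 B 6 -> on_hand[A=23 B=36] avail[A=3 B=21] open={R3,R4,R5,R6,R7,R8}
Step 11: reserve R9 B 6 -> on_hand[A=23 B=36] avail[A=3 B=15] open={R3,R4,R5,R6,R7,R8,R9}
Step 12: cancel R7 -> on_hand[A=23 B=36] avail[A=7 B=15] open={R3,R4,R5,R6,R8,R9}
Step 13: cancel R3 -> on_hand[A=23 B=36] avail[A=10 B=15] open={R4,R5,R6,R8,R9}
Step 14: reserve R10 B 4 -> on_hand[A=23 B=36] avail[A=10 B=11] open={R10,R4,R5,R6,R8,R9}
Step 15: commit R6 -> on_hand[A=23 B=27] avail[A=10 B=11] open={R10,R4,R5,R8,R9}
Step 16: reserve R11 B 3 -> on_hand[A=23 B=27] avail[A=10 B=8] open={R10,R11,R4,R5,R8,R9}
Open reservations: ['R10', 'R11', 'R4', 'R5', 'R8', 'R9'] -> 6

Answer: 6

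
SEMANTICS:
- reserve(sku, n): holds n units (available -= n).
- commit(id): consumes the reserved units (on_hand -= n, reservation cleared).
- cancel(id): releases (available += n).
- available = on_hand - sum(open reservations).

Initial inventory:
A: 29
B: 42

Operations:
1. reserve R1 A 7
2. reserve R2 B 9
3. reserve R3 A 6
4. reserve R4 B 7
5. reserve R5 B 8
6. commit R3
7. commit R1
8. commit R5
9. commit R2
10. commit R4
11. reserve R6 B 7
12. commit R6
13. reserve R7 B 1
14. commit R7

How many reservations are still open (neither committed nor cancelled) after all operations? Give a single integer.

Answer: 0

Derivation:
Step 1: reserve R1 A 7 -> on_hand[A=29 B=42] avail[A=22 B=42] open={R1}
Step 2: reserve R2 B 9 -> on_hand[A=29 B=42] avail[A=22 B=33] open={R1,R2}
Step 3: reserve R3 A 6 -> on_hand[A=29 B=42] avail[A=16 B=33] open={R1,R2,R3}
Step 4: reserve R4 B 7 -> on_hand[A=29 B=42] avail[A=16 B=26] open={R1,R2,R3,R4}
Step 5: reserve R5 B 8 -> on_hand[A=29 B=42] avail[A=16 B=18] open={R1,R2,R3,R4,R5}
Step 6: commit R3 -> on_hand[A=23 B=42] avail[A=16 B=18] open={R1,R2,R4,R5}
Step 7: commit R1 -> on_hand[A=16 B=42] avail[A=16 B=18] open={R2,R4,R5}
Step 8: commit R5 -> on_hand[A=16 B=34] avail[A=16 B=18] open={R2,R4}
Step 9: commit R2 -> on_hand[A=16 B=25] avail[A=16 B=18] open={R4}
Step 10: commit R4 -> on_hand[A=16 B=18] avail[A=16 B=18] open={}
Step 11: reserve R6 B 7 -> on_hand[A=16 B=18] avail[A=16 B=11] open={R6}
Step 12: commit R6 -> on_hand[A=16 B=11] avail[A=16 B=11] open={}
Step 13: reserve R7 B 1 -> on_hand[A=16 B=11] avail[A=16 B=10] open={R7}
Step 14: commit R7 -> on_hand[A=16 B=10] avail[A=16 B=10] open={}
Open reservations: [] -> 0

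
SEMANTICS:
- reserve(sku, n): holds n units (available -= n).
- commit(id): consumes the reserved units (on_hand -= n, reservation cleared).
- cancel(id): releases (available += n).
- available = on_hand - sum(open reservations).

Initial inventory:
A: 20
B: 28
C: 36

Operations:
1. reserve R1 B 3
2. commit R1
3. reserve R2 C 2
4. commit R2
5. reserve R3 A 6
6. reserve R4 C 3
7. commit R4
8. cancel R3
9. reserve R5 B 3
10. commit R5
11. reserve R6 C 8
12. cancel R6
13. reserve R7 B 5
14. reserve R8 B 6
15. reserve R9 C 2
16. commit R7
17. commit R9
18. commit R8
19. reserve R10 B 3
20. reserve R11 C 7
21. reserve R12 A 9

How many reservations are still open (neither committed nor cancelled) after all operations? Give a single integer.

Step 1: reserve R1 B 3 -> on_hand[A=20 B=28 C=36] avail[A=20 B=25 C=36] open={R1}
Step 2: commit R1 -> on_hand[A=20 B=25 C=36] avail[A=20 B=25 C=36] open={}
Step 3: reserve R2 C 2 -> on_hand[A=20 B=25 C=36] avail[A=20 B=25 C=34] open={R2}
Step 4: commit R2 -> on_hand[A=20 B=25 C=34] avail[A=20 B=25 C=34] open={}
Step 5: reserve R3 A 6 -> on_hand[A=20 B=25 C=34] avail[A=14 B=25 C=34] open={R3}
Step 6: reserve R4 C 3 -> on_hand[A=20 B=25 C=34] avail[A=14 B=25 C=31] open={R3,R4}
Step 7: commit R4 -> on_hand[A=20 B=25 C=31] avail[A=14 B=25 C=31] open={R3}
Step 8: cancel R3 -> on_hand[A=20 B=25 C=31] avail[A=20 B=25 C=31] open={}
Step 9: reserve R5 B 3 -> on_hand[A=20 B=25 C=31] avail[A=20 B=22 C=31] open={R5}
Step 10: commit R5 -> on_hand[A=20 B=22 C=31] avail[A=20 B=22 C=31] open={}
Step 11: reserve R6 C 8 -> on_hand[A=20 B=22 C=31] avail[A=20 B=22 C=23] open={R6}
Step 12: cancel R6 -> on_hand[A=20 B=22 C=31] avail[A=20 B=22 C=31] open={}
Step 13: reserve R7 B 5 -> on_hand[A=20 B=22 C=31] avail[A=20 B=17 C=31] open={R7}
Step 14: reserve R8 B 6 -> on_hand[A=20 B=22 C=31] avail[A=20 B=11 C=31] open={R7,R8}
Step 15: reserve R9 C 2 -> on_hand[A=20 B=22 C=31] avail[A=20 B=11 C=29] open={R7,R8,R9}
Step 16: commit R7 -> on_hand[A=20 B=17 C=31] avail[A=20 B=11 C=29] open={R8,R9}
Step 17: commit R9 -> on_hand[A=20 B=17 C=29] avail[A=20 B=11 C=29] open={R8}
Step 18: commit R8 -> on_hand[A=20 B=11 C=29] avail[A=20 B=11 C=29] open={}
Step 19: reserve R10 B 3 -> on_hand[A=20 B=11 C=29] avail[A=20 B=8 C=29] open={R10}
Step 20: reserve R11 C 7 -> on_hand[A=20 B=11 C=29] avail[A=20 B=8 C=22] open={R10,R11}
Step 21: reserve R12 A 9 -> on_hand[A=20 B=11 C=29] avail[A=11 B=8 C=22] open={R10,R11,R12}
Open reservations: ['R10', 'R11', 'R12'] -> 3

Answer: 3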